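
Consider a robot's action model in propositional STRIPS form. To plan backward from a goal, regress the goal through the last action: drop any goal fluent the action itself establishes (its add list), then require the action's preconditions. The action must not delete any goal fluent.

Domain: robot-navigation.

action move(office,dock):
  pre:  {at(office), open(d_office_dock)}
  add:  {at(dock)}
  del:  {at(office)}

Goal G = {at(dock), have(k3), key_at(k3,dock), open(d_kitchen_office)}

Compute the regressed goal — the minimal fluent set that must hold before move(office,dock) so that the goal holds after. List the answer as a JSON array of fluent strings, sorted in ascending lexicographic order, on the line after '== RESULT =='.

Regress:
  G ∩ del = {}  (empty — regression defined)
  G \ add = {at(dock), have(k3), key_at(k3,dock), open(d_kitchen_office)} \ {at(dock)} = {have(k3), key_at(k3,dock), open(d_kitchen_office)}
  ∪ pre   = {have(k3), key_at(k3,dock), open(d_kitchen_office)} ∪ {at(office), open(d_office_dock)}
          = {at(office), have(k3), key_at(k3,dock), open(d_kitchen_office), open(d_office_dock)}

== RESULT ==
["at(office)", "have(k3)", "key_at(k3,dock)", "open(d_kitchen_office)", "open(d_office_dock)"]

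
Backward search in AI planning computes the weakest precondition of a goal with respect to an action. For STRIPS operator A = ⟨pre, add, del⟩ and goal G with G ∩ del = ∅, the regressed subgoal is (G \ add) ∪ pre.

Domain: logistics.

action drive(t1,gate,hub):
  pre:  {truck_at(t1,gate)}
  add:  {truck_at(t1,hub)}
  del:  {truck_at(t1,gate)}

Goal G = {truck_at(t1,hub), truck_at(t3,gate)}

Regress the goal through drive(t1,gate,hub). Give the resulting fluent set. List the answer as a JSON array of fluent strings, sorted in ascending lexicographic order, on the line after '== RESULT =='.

Regress:
  G ∩ del = {}  (empty — regression defined)
  G \ add = {truck_at(t1,hub), truck_at(t3,gate)} \ {truck_at(t1,hub)} = {truck_at(t3,gate)}
  ∪ pre   = {truck_at(t3,gate)} ∪ {truck_at(t1,gate)}
          = {truck_at(t1,gate), truck_at(t3,gate)}

== RESULT ==
["truck_at(t1,gate)", "truck_at(t3,gate)"]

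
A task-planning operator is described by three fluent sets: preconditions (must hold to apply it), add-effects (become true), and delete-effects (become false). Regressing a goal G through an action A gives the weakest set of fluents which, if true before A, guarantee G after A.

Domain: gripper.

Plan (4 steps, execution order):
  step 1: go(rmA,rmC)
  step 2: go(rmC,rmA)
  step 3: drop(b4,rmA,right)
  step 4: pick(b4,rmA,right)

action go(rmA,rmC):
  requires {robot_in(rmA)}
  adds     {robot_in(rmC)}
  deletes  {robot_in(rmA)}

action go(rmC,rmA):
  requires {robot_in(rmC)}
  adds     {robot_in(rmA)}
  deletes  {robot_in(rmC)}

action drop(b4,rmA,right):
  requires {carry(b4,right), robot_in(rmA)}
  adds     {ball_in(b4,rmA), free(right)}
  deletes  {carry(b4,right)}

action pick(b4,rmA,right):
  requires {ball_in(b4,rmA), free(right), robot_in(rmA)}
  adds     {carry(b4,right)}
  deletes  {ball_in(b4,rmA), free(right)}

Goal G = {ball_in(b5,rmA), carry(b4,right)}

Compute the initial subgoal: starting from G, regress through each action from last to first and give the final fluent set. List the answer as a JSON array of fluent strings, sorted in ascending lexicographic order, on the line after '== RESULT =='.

Work backward from the goal:
  through step 4 (pick(b4,rmA,right)): drop {carry(b4,right)}, keep {ball_in(b5,rmA)}, require {ball_in(b4,rmA), free(right), robot_in(rmA)}
    → {ball_in(b4,rmA), ball_in(b5,rmA), free(right), robot_in(rmA)}
  through step 3 (drop(b4,rmA,right)): drop {ball_in(b4,rmA), free(right)}, keep {ball_in(b5,rmA), robot_in(rmA)}, require {carry(b4,right), robot_in(rmA)}
    → {ball_in(b5,rmA), carry(b4,right), robot_in(rmA)}
  through step 2 (go(rmC,rmA)): drop {robot_in(rmA)}, keep {ball_in(b5,rmA), carry(b4,right)}, require {robot_in(rmC)}
    → {ball_in(b5,rmA), carry(b4,right), robot_in(rmC)}
  through step 1 (go(rmA,rmC)): drop {robot_in(rmC)}, keep {ball_in(b5,rmA), carry(b4,right)}, require {robot_in(rmA)}
    → {ball_in(b5,rmA), carry(b4,right), robot_in(rmA)}

== RESULT ==
["ball_in(b5,rmA)", "carry(b4,right)", "robot_in(rmA)"]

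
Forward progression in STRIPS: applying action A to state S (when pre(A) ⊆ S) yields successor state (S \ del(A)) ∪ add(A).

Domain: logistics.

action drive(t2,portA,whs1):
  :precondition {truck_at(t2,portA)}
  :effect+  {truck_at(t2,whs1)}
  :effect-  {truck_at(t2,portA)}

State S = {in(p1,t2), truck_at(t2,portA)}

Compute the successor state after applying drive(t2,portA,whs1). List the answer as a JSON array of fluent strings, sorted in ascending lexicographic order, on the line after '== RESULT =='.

Progress:
  pre ⊆ S: {truck_at(t2,portA)} ⊆ S  — applicable
  S \ del = {in(p1,t2)}
  ∪ add   = {in(p1,t2), truck_at(t2,whs1)}

== RESULT ==
["in(p1,t2)", "truck_at(t2,whs1)"]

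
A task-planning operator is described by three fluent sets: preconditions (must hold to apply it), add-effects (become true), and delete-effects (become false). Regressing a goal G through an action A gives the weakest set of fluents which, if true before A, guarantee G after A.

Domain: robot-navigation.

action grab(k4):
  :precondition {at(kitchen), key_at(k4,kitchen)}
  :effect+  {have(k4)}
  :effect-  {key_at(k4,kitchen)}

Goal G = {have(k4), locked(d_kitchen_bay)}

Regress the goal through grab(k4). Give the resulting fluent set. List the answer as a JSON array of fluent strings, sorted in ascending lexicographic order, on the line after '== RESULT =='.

Compute (G \ add) ∪ pre:
  G ∩ del = {}  (empty — regression defined)
  G \ add = {have(k4), locked(d_kitchen_bay)} \ {have(k4)} = {locked(d_kitchen_bay)}
  ∪ pre   = {locked(d_kitchen_bay)} ∪ {at(kitchen), key_at(k4,kitchen)}
          = {at(kitchen), key_at(k4,kitchen), locked(d_kitchen_bay)}

== RESULT ==
["at(kitchen)", "key_at(k4,kitchen)", "locked(d_kitchen_bay)"]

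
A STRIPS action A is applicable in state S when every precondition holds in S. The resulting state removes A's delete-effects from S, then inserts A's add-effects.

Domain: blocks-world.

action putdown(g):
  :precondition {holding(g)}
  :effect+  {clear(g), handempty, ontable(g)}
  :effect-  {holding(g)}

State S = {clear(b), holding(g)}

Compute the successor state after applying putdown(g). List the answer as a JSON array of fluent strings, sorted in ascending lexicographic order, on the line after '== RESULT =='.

Progress:
  pre ⊆ S: {holding(g)} ⊆ S  — applicable
  S \ del = {clear(b)}
  ∪ add   = {clear(b), clear(g), handempty, ontable(g)}

== RESULT ==
["clear(b)", "clear(g)", "handempty", "ontable(g)"]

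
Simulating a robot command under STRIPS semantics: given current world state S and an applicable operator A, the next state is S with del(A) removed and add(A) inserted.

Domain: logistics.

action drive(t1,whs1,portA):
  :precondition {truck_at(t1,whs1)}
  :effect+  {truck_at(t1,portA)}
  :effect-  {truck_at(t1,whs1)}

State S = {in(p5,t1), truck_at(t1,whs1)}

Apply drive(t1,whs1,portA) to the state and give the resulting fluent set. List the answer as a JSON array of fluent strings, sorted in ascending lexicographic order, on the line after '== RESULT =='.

Compute (S \ del) ∪ add:
  pre ⊆ S: {truck_at(t1,whs1)} ⊆ S  — applicable
  S \ del = {in(p5,t1)}
  ∪ add   = {in(p5,t1), truck_at(t1,portA)}

== RESULT ==
["in(p5,t1)", "truck_at(t1,portA)"]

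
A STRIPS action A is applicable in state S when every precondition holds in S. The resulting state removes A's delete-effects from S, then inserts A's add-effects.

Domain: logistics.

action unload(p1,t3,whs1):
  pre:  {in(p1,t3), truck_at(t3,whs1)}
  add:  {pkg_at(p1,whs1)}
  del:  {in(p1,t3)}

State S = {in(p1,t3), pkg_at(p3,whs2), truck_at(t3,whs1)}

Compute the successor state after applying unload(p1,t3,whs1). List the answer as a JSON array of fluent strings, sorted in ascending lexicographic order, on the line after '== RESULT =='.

Compute (S \ del) ∪ add:
  pre ⊆ S: {in(p1,t3), truck_at(t3,whs1)} ⊆ S  — applicable
  S \ del = {pkg_at(p3,whs2), truck_at(t3,whs1)}
  ∪ add   = {pkg_at(p1,whs1), pkg_at(p3,whs2), truck_at(t3,whs1)}

== RESULT ==
["pkg_at(p1,whs1)", "pkg_at(p3,whs2)", "truck_at(t3,whs1)"]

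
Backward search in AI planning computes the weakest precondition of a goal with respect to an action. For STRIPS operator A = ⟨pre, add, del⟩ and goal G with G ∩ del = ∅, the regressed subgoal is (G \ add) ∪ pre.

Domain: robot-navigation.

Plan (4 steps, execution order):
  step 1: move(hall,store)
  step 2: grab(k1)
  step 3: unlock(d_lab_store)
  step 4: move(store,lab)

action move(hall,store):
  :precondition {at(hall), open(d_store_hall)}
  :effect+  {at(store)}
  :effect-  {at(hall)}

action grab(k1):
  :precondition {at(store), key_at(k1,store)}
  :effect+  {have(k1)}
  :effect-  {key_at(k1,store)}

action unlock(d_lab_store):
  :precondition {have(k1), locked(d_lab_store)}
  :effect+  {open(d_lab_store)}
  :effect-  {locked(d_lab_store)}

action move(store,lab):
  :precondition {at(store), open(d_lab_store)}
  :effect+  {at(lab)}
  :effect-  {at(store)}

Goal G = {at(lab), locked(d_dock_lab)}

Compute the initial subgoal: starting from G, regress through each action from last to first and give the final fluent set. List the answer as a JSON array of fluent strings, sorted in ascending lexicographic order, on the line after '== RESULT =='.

Regress step by step:
  through step 4 (move(store,lab)): drop {at(lab)}, keep {locked(d_dock_lab)}, require {at(store), open(d_lab_store)}
    → {at(store), locked(d_dock_lab), open(d_lab_store)}
  through step 3 (unlock(d_lab_store)): drop {open(d_lab_store)}, keep {at(store), locked(d_dock_lab)}, require {have(k1), locked(d_lab_store)}
    → {at(store), have(k1), locked(d_dock_lab), locked(d_lab_store)}
  through step 2 (grab(k1)): drop {have(k1)}, keep {at(store), locked(d_dock_lab), locked(d_lab_store)}, require {at(store), key_at(k1,store)}
    → {at(store), key_at(k1,store), locked(d_dock_lab), locked(d_lab_store)}
  through step 1 (move(hall,store)): drop {at(store)}, keep {key_at(k1,store), locked(d_dock_lab), locked(d_lab_store)}, require {at(hall), open(d_store_hall)}
    → {at(hall), key_at(k1,store), locked(d_dock_lab), locked(d_lab_store), open(d_store_hall)}

== RESULT ==
["at(hall)", "key_at(k1,store)", "locked(d_dock_lab)", "locked(d_lab_store)", "open(d_store_hall)"]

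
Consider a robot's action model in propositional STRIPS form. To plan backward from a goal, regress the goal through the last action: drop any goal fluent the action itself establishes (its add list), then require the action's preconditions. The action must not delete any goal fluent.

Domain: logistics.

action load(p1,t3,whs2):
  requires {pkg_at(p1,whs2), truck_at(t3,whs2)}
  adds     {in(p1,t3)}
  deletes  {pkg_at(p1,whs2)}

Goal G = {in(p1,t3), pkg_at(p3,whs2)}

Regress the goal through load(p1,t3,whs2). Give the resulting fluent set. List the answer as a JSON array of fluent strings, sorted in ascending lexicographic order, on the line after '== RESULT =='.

Compute (G \ add) ∪ pre:
  G ∩ del = {}  (empty — regression defined)
  G \ add = {in(p1,t3), pkg_at(p3,whs2)} \ {in(p1,t3)} = {pkg_at(p3,whs2)}
  ∪ pre   = {pkg_at(p3,whs2)} ∪ {pkg_at(p1,whs2), truck_at(t3,whs2)}
          = {pkg_at(p1,whs2), pkg_at(p3,whs2), truck_at(t3,whs2)}

== RESULT ==
["pkg_at(p1,whs2)", "pkg_at(p3,whs2)", "truck_at(t3,whs2)"]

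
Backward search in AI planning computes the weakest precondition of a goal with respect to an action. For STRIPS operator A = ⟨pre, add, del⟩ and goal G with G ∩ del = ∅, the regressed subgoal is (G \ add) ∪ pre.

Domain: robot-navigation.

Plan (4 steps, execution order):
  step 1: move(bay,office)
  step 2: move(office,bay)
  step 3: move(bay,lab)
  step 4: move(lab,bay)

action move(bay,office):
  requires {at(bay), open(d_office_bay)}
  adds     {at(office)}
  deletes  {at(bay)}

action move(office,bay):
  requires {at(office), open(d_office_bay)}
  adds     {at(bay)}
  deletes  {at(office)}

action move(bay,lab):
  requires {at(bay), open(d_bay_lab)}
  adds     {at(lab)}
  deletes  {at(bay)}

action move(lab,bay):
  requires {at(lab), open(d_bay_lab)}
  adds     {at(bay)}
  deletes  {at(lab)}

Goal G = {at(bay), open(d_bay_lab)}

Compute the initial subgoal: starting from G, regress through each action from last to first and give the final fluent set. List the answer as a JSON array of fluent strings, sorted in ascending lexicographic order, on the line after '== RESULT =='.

Regress step by step:
  through step 4 (move(lab,bay)): drop {at(bay)}, keep {open(d_bay_lab)}, require {at(lab), open(d_bay_lab)}
    → {at(lab), open(d_bay_lab)}
  through step 3 (move(bay,lab)): drop {at(lab)}, keep {open(d_bay_lab)}, require {at(bay), open(d_bay_lab)}
    → {at(bay), open(d_bay_lab)}
  through step 2 (move(office,bay)): drop {at(bay)}, keep {open(d_bay_lab)}, require {at(office), open(d_office_bay)}
    → {at(office), open(d_bay_lab), open(d_office_bay)}
  through step 1 (move(bay,office)): drop {at(office)}, keep {open(d_bay_lab), open(d_office_bay)}, require {at(bay), open(d_office_bay)}
    → {at(bay), open(d_bay_lab), open(d_office_bay)}

== RESULT ==
["at(bay)", "open(d_bay_lab)", "open(d_office_bay)"]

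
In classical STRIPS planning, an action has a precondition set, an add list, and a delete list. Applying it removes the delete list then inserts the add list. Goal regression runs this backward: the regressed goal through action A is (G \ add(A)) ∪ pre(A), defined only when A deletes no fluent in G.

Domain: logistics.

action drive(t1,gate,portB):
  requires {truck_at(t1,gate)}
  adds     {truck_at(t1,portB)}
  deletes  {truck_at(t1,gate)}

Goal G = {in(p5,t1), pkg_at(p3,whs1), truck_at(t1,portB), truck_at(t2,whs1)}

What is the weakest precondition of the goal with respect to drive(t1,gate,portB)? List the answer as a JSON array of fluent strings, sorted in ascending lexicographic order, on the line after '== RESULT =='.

Regress:
  G ∩ del = {}  (empty — regression defined)
  G \ add = {in(p5,t1), pkg_at(p3,whs1), truck_at(t1,portB), truck_at(t2,whs1)} \ {truck_at(t1,portB)} = {in(p5,t1), pkg_at(p3,whs1), truck_at(t2,whs1)}
  ∪ pre   = {in(p5,t1), pkg_at(p3,whs1), truck_at(t2,whs1)} ∪ {truck_at(t1,gate)}
          = {in(p5,t1), pkg_at(p3,whs1), truck_at(t1,gate), truck_at(t2,whs1)}

== RESULT ==
["in(p5,t1)", "pkg_at(p3,whs1)", "truck_at(t1,gate)", "truck_at(t2,whs1)"]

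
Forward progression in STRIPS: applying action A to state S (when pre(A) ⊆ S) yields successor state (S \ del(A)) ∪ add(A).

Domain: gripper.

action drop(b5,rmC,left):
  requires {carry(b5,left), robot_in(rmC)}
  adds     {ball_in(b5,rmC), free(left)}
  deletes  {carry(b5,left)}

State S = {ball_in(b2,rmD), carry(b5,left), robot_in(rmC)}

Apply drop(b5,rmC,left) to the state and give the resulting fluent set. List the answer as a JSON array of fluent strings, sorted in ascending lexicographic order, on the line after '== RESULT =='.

Progress:
  pre ⊆ S: {carry(b5,left), robot_in(rmC)} ⊆ S  — applicable
  S \ del = {ball_in(b2,rmD), robot_in(rmC)}
  ∪ add   = {ball_in(b2,rmD), ball_in(b5,rmC), free(left), robot_in(rmC)}

== RESULT ==
["ball_in(b2,rmD)", "ball_in(b5,rmC)", "free(left)", "robot_in(rmC)"]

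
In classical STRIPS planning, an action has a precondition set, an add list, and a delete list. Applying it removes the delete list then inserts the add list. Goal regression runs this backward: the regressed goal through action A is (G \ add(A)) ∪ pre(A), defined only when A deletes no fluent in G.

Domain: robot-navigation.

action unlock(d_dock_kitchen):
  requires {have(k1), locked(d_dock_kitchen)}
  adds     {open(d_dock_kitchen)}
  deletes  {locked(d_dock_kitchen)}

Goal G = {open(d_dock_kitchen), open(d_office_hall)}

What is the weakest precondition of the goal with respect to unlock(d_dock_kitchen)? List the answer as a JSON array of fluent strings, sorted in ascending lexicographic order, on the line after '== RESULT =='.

Compute (G \ add) ∪ pre:
  G ∩ del = {}  (empty — regression defined)
  G \ add = {open(d_dock_kitchen), open(d_office_hall)} \ {open(d_dock_kitchen)} = {open(d_office_hall)}
  ∪ pre   = {open(d_office_hall)} ∪ {have(k1), locked(d_dock_kitchen)}
          = {have(k1), locked(d_dock_kitchen), open(d_office_hall)}

== RESULT ==
["have(k1)", "locked(d_dock_kitchen)", "open(d_office_hall)"]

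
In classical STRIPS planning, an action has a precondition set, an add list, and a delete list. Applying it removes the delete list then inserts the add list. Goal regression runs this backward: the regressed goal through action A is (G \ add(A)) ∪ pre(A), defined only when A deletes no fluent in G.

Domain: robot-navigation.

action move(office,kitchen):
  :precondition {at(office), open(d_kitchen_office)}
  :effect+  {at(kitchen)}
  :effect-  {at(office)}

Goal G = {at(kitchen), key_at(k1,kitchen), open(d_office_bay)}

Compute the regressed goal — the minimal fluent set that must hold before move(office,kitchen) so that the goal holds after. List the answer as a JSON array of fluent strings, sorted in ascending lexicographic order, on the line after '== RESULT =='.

Regress:
  G ∩ del = {}  (empty — regression defined)
  G \ add = {at(kitchen), key_at(k1,kitchen), open(d_office_bay)} \ {at(kitchen)} = {key_at(k1,kitchen), open(d_office_bay)}
  ∪ pre   = {key_at(k1,kitchen), open(d_office_bay)} ∪ {at(office), open(d_kitchen_office)}
          = {at(office), key_at(k1,kitchen), open(d_kitchen_office), open(d_office_bay)}

== RESULT ==
["at(office)", "key_at(k1,kitchen)", "open(d_kitchen_office)", "open(d_office_bay)"]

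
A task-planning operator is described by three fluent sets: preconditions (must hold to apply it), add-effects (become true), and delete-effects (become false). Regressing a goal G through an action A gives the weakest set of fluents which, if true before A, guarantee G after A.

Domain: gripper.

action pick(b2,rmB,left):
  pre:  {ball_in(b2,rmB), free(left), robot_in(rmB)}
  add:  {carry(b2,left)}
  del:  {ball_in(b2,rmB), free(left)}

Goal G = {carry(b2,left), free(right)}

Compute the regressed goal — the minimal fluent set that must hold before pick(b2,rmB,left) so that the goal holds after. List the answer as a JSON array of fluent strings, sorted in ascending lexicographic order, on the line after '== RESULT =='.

Compute (G \ add) ∪ pre:
  G ∩ del = {}  (empty — regression defined)
  G \ add = {carry(b2,left), free(right)} \ {carry(b2,left)} = {free(right)}
  ∪ pre   = {free(right)} ∪ {ball_in(b2,rmB), free(left), robot_in(rmB)}
          = {ball_in(b2,rmB), free(left), free(right), robot_in(rmB)}

== RESULT ==
["ball_in(b2,rmB)", "free(left)", "free(right)", "robot_in(rmB)"]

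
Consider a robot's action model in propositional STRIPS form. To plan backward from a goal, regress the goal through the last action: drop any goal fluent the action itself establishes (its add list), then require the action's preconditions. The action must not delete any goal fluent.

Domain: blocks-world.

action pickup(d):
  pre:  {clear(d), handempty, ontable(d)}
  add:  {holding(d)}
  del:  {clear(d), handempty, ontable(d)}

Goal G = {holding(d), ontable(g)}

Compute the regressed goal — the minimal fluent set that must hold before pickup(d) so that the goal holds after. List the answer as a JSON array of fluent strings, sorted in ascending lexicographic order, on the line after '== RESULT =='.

Regress:
  G ∩ del = {}  (empty — regression defined)
  G \ add = {holding(d), ontable(g)} \ {holding(d)} = {ontable(g)}
  ∪ pre   = {ontable(g)} ∪ {clear(d), handempty, ontable(d)}
          = {clear(d), handempty, ontable(d), ontable(g)}

== RESULT ==
["clear(d)", "handempty", "ontable(d)", "ontable(g)"]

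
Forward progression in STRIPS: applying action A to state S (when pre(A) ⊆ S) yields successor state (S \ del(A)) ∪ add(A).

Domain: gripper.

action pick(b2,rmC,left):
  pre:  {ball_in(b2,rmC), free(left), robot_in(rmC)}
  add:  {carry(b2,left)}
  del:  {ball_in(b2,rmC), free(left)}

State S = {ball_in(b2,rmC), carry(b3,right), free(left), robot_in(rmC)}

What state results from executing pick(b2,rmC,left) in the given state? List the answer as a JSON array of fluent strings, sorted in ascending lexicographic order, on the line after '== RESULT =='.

Compute (S \ del) ∪ add:
  pre ⊆ S: {ball_in(b2,rmC), free(left), robot_in(rmC)} ⊆ S  — applicable
  S \ del = {carry(b3,right), robot_in(rmC)}
  ∪ add   = {carry(b2,left), carry(b3,right), robot_in(rmC)}

== RESULT ==
["carry(b2,left)", "carry(b3,right)", "robot_in(rmC)"]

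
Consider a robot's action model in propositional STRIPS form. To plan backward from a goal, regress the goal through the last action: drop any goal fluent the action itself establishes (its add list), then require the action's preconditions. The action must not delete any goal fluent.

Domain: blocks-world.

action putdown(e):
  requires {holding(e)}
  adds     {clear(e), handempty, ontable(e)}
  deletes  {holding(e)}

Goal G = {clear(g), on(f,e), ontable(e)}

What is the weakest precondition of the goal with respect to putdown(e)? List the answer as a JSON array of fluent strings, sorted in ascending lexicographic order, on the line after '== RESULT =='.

Regress:
  G ∩ del = {}  (empty — regression defined)
  G \ add = {clear(g), on(f,e), ontable(e)} \ {clear(e), handempty, ontable(e)} = {clear(g), on(f,e)}
  ∪ pre   = {clear(g), on(f,e)} ∪ {holding(e)}
          = {clear(g), holding(e), on(f,e)}

== RESULT ==
["clear(g)", "holding(e)", "on(f,e)"]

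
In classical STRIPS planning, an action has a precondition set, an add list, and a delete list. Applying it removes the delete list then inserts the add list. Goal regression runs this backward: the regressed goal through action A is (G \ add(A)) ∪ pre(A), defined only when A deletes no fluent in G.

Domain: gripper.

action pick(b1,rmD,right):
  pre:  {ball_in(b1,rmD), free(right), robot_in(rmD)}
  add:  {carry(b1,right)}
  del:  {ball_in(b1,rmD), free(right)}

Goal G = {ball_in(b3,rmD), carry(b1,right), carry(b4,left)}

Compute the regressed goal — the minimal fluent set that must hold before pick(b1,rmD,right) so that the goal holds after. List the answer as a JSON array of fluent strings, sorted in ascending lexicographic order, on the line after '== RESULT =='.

Compute (G \ add) ∪ pre:
  G ∩ del = {}  (empty — regression defined)
  G \ add = {ball_in(b3,rmD), carry(b1,right), carry(b4,left)} \ {carry(b1,right)} = {ball_in(b3,rmD), carry(b4,left)}
  ∪ pre   = {ball_in(b3,rmD), carry(b4,left)} ∪ {ball_in(b1,rmD), free(right), robot_in(rmD)}
          = {ball_in(b1,rmD), ball_in(b3,rmD), carry(b4,left), free(right), robot_in(rmD)}

== RESULT ==
["ball_in(b1,rmD)", "ball_in(b3,rmD)", "carry(b4,left)", "free(right)", "robot_in(rmD)"]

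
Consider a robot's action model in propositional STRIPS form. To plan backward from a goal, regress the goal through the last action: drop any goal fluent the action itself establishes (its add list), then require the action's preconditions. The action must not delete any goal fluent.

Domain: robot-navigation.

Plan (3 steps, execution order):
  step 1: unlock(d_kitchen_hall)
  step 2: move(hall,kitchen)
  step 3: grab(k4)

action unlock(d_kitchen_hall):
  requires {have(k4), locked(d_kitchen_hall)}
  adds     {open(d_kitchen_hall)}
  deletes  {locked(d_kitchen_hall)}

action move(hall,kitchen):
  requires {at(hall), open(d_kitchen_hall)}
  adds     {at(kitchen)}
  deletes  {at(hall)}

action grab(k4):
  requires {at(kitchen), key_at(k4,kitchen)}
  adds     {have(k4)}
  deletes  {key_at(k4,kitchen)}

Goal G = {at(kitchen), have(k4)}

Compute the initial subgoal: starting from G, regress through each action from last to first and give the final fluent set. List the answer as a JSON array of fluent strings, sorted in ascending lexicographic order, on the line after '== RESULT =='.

Work backward from the goal:
  through step 3 (grab(k4)): drop {have(k4)}, keep {at(kitchen)}, require {at(kitchen), key_at(k4,kitchen)}
    → {at(kitchen), key_at(k4,kitchen)}
  through step 2 (move(hall,kitchen)): drop {at(kitchen)}, keep {key_at(k4,kitchen)}, require {at(hall), open(d_kitchen_hall)}
    → {at(hall), key_at(k4,kitchen), open(d_kitchen_hall)}
  through step 1 (unlock(d_kitchen_hall)): drop {open(d_kitchen_hall)}, keep {at(hall), key_at(k4,kitchen)}, require {have(k4), locked(d_kitchen_hall)}
    → {at(hall), have(k4), key_at(k4,kitchen), locked(d_kitchen_hall)}

== RESULT ==
["at(hall)", "have(k4)", "key_at(k4,kitchen)", "locked(d_kitchen_hall)"]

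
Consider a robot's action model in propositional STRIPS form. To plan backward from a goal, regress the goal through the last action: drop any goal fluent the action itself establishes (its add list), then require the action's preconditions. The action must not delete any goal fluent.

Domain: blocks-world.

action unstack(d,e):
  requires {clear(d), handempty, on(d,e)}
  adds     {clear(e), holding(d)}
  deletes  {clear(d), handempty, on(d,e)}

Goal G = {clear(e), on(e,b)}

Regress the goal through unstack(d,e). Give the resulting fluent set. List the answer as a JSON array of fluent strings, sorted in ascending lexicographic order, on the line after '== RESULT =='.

Regress:
  G ∩ del = {}  (empty — regression defined)
  G \ add = {clear(e), on(e,b)} \ {clear(e), holding(d)} = {on(e,b)}
  ∪ pre   = {on(e,b)} ∪ {clear(d), handempty, on(d,e)}
          = {clear(d), handempty, on(d,e), on(e,b)}

== RESULT ==
["clear(d)", "handempty", "on(d,e)", "on(e,b)"]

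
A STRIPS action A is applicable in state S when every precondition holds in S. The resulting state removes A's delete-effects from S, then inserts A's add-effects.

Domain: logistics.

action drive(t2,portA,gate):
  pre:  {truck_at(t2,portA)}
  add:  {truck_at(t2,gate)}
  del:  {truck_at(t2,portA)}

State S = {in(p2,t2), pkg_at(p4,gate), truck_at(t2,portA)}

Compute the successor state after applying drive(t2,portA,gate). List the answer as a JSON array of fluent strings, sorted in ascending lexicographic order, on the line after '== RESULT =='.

Progress:
  pre ⊆ S: {truck_at(t2,portA)} ⊆ S  — applicable
  S \ del = {in(p2,t2), pkg_at(p4,gate)}
  ∪ add   = {in(p2,t2), pkg_at(p4,gate), truck_at(t2,gate)}

== RESULT ==
["in(p2,t2)", "pkg_at(p4,gate)", "truck_at(t2,gate)"]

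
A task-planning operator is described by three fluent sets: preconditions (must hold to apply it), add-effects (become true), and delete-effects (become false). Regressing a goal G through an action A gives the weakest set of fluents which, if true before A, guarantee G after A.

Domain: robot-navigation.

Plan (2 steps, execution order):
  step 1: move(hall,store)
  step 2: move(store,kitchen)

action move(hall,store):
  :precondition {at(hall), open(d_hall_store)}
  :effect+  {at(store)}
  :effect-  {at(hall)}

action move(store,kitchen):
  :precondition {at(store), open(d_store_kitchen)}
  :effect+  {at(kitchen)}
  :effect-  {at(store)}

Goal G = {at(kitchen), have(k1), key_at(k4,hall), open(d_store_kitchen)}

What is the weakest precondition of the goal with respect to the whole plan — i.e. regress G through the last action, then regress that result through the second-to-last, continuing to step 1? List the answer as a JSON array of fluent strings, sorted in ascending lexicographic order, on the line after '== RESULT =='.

Regress step by step:
  through step 2 (move(store,kitchen)): drop {at(kitchen)}, keep {have(k1), key_at(k4,hall), open(d_store_kitchen)}, require {at(store), open(d_store_kitchen)}
    → {at(store), have(k1), key_at(k4,hall), open(d_store_kitchen)}
  through step 1 (move(hall,store)): drop {at(store)}, keep {have(k1), key_at(k4,hall), open(d_store_kitchen)}, require {at(hall), open(d_hall_store)}
    → {at(hall), have(k1), key_at(k4,hall), open(d_hall_store), open(d_store_kitchen)}

== RESULT ==
["at(hall)", "have(k1)", "key_at(k4,hall)", "open(d_hall_store)", "open(d_store_kitchen)"]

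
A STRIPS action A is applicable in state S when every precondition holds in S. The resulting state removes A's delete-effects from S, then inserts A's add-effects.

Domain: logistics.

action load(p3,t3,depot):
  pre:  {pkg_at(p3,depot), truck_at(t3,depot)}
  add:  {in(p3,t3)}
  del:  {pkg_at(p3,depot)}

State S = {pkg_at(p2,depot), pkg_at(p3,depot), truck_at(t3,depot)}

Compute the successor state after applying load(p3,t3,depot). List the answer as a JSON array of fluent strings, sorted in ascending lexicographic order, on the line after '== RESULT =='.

Progress:
  pre ⊆ S: {pkg_at(p3,depot), truck_at(t3,depot)} ⊆ S  — applicable
  S \ del = {pkg_at(p2,depot), truck_at(t3,depot)}
  ∪ add   = {in(p3,t3), pkg_at(p2,depot), truck_at(t3,depot)}

== RESULT ==
["in(p3,t3)", "pkg_at(p2,depot)", "truck_at(t3,depot)"]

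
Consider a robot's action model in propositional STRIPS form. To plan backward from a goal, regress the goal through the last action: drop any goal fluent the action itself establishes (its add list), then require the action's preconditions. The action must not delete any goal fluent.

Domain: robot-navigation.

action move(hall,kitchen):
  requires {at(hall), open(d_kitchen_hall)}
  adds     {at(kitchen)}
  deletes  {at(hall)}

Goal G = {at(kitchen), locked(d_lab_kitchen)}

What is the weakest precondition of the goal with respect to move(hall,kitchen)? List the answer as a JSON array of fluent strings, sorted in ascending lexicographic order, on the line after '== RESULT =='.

Regress:
  G ∩ del = {}  (empty — regression defined)
  G \ add = {at(kitchen), locked(d_lab_kitchen)} \ {at(kitchen)} = {locked(d_lab_kitchen)}
  ∪ pre   = {locked(d_lab_kitchen)} ∪ {at(hall), open(d_kitchen_hall)}
          = {at(hall), locked(d_lab_kitchen), open(d_kitchen_hall)}

== RESULT ==
["at(hall)", "locked(d_lab_kitchen)", "open(d_kitchen_hall)"]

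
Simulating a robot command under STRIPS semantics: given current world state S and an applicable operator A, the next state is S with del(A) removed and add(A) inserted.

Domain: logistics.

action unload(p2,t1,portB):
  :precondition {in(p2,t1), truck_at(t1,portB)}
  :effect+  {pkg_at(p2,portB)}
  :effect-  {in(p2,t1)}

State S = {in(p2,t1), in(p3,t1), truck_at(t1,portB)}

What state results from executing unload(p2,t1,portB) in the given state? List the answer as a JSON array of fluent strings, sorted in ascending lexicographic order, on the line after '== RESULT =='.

Compute (S \ del) ∪ add:
  pre ⊆ S: {in(p2,t1), truck_at(t1,portB)} ⊆ S  — applicable
  S \ del = {in(p3,t1), truck_at(t1,portB)}
  ∪ add   = {in(p3,t1), pkg_at(p2,portB), truck_at(t1,portB)}

== RESULT ==
["in(p3,t1)", "pkg_at(p2,portB)", "truck_at(t1,portB)"]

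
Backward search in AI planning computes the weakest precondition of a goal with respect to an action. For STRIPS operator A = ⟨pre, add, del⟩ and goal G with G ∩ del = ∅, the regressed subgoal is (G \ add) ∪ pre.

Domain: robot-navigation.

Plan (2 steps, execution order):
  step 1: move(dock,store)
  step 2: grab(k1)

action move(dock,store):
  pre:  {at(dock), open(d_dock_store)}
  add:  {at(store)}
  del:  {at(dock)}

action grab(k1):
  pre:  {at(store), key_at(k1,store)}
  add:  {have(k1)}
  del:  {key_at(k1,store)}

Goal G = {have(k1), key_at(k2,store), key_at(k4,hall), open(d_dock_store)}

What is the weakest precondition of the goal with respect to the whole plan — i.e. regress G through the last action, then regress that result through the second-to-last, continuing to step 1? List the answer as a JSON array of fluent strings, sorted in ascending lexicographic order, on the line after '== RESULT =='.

Work backward from the goal:
  through step 2 (grab(k1)): drop {have(k1)}, keep {key_at(k2,store), key_at(k4,hall), open(d_dock_store)}, require {at(store), key_at(k1,store)}
    → {at(store), key_at(k1,store), key_at(k2,store), key_at(k4,hall), open(d_dock_store)}
  through step 1 (move(dock,store)): drop {at(store)}, keep {key_at(k1,store), key_at(k2,store), key_at(k4,hall), open(d_dock_store)}, require {at(dock), open(d_dock_store)}
    → {at(dock), key_at(k1,store), key_at(k2,store), key_at(k4,hall), open(d_dock_store)}

== RESULT ==
["at(dock)", "key_at(k1,store)", "key_at(k2,store)", "key_at(k4,hall)", "open(d_dock_store)"]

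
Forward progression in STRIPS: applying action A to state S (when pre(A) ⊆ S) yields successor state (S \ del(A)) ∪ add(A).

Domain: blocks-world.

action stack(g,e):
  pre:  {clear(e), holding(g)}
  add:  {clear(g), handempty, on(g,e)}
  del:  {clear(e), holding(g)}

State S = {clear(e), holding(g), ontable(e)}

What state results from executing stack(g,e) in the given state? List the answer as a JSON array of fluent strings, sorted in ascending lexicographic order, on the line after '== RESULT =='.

Compute (S \ del) ∪ add:
  pre ⊆ S: {clear(e), holding(g)} ⊆ S  — applicable
  S \ del = {ontable(e)}
  ∪ add   = {clear(g), handempty, on(g,e), ontable(e)}

== RESULT ==
["clear(g)", "handempty", "on(g,e)", "ontable(e)"]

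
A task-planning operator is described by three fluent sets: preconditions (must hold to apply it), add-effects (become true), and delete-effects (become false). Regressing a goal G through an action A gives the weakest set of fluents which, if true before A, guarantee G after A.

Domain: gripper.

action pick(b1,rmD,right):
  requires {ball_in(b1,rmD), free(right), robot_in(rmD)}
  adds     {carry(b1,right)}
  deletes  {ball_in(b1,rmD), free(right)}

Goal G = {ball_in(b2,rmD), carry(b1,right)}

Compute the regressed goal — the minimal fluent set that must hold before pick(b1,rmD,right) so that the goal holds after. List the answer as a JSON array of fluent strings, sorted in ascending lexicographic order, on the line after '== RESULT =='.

Compute (G \ add) ∪ pre:
  G ∩ del = {}  (empty — regression defined)
  G \ add = {ball_in(b2,rmD), carry(b1,right)} \ {carry(b1,right)} = {ball_in(b2,rmD)}
  ∪ pre   = {ball_in(b2,rmD)} ∪ {ball_in(b1,rmD), free(right), robot_in(rmD)}
          = {ball_in(b1,rmD), ball_in(b2,rmD), free(right), robot_in(rmD)}

== RESULT ==
["ball_in(b1,rmD)", "ball_in(b2,rmD)", "free(right)", "robot_in(rmD)"]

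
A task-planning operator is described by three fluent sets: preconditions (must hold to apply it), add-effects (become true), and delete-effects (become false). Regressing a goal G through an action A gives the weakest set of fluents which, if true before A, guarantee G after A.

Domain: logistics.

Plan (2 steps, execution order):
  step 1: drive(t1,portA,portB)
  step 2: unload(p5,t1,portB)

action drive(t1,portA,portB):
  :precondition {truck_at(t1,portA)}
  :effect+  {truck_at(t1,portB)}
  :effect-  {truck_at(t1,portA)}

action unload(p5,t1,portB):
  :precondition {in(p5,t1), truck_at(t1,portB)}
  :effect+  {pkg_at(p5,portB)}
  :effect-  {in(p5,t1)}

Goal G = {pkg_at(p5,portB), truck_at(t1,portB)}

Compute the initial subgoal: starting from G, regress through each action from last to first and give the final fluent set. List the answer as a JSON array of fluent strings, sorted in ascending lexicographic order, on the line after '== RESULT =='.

Regress step by step:
  through step 2 (unload(p5,t1,portB)): drop {pkg_at(p5,portB)}, keep {truck_at(t1,portB)}, require {in(p5,t1), truck_at(t1,portB)}
    → {in(p5,t1), truck_at(t1,portB)}
  through step 1 (drive(t1,portA,portB)): drop {truck_at(t1,portB)}, keep {in(p5,t1)}, require {truck_at(t1,portA)}
    → {in(p5,t1), truck_at(t1,portA)}

== RESULT ==
["in(p5,t1)", "truck_at(t1,portA)"]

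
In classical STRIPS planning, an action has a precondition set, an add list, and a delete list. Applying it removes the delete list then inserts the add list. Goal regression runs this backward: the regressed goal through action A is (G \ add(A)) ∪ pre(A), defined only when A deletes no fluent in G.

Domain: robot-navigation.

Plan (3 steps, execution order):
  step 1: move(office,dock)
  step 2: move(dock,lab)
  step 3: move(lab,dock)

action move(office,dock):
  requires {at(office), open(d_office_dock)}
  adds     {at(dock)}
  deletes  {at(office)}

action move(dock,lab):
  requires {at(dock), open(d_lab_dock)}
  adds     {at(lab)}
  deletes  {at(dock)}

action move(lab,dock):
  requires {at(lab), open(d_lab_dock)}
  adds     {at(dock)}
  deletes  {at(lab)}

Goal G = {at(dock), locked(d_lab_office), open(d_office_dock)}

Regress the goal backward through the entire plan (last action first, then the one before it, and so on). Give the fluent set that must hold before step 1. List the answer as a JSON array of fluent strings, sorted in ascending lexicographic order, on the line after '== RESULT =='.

Regress step by step:
  through step 3 (move(lab,dock)): drop {at(dock)}, keep {locked(d_lab_office), open(d_office_dock)}, require {at(lab), open(d_lab_dock)}
    → {at(lab), locked(d_lab_office), open(d_lab_dock), open(d_office_dock)}
  through step 2 (move(dock,lab)): drop {at(lab)}, keep {locked(d_lab_office), open(d_lab_dock), open(d_office_dock)}, require {at(dock), open(d_lab_dock)}
    → {at(dock), locked(d_lab_office), open(d_lab_dock), open(d_office_dock)}
  through step 1 (move(office,dock)): drop {at(dock)}, keep {locked(d_lab_office), open(d_lab_dock), open(d_office_dock)}, require {at(office), open(d_office_dock)}
    → {at(office), locked(d_lab_office), open(d_lab_dock), open(d_office_dock)}

== RESULT ==
["at(office)", "locked(d_lab_office)", "open(d_lab_dock)", "open(d_office_dock)"]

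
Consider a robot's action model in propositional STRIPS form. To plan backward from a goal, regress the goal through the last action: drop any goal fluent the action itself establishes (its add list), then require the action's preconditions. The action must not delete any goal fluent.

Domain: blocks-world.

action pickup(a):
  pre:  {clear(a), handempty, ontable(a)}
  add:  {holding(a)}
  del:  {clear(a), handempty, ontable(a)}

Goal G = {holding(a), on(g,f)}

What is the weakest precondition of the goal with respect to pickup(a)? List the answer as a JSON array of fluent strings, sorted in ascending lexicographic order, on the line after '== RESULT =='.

Regress:
  G ∩ del = {}  (empty — regression defined)
  G \ add = {holding(a), on(g,f)} \ {holding(a)} = {on(g,f)}
  ∪ pre   = {on(g,f)} ∪ {clear(a), handempty, ontable(a)}
          = {clear(a), handempty, on(g,f), ontable(a)}

== RESULT ==
["clear(a)", "handempty", "on(g,f)", "ontable(a)"]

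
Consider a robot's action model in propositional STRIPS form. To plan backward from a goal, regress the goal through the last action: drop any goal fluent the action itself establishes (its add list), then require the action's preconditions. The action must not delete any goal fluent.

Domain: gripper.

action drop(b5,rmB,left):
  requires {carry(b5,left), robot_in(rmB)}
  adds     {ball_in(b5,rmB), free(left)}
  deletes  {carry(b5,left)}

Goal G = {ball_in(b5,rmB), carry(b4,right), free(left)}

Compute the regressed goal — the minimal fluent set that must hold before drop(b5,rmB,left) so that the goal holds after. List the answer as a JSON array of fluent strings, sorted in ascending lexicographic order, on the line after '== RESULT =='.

Compute (G \ add) ∪ pre:
  G ∩ del = {}  (empty — regression defined)
  G \ add = {ball_in(b5,rmB), carry(b4,right), free(left)} \ {ball_in(b5,rmB), free(left)} = {carry(b4,right)}
  ∪ pre   = {carry(b4,right)} ∪ {carry(b5,left), robot_in(rmB)}
          = {carry(b4,right), carry(b5,left), robot_in(rmB)}

== RESULT ==
["carry(b4,right)", "carry(b5,left)", "robot_in(rmB)"]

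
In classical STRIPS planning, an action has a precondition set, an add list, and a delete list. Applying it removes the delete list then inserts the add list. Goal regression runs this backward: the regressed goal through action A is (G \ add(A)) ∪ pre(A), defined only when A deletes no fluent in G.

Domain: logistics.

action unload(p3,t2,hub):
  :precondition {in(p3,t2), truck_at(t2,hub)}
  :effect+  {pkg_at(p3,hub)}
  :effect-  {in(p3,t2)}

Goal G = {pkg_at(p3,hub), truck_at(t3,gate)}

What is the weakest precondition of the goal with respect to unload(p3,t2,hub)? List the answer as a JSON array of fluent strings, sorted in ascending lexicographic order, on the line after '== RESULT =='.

Regress:
  G ∩ del = {}  (empty — regression defined)
  G \ add = {pkg_at(p3,hub), truck_at(t3,gate)} \ {pkg_at(p3,hub)} = {truck_at(t3,gate)}
  ∪ pre   = {truck_at(t3,gate)} ∪ {in(p3,t2), truck_at(t2,hub)}
          = {in(p3,t2), truck_at(t2,hub), truck_at(t3,gate)}

== RESULT ==
["in(p3,t2)", "truck_at(t2,hub)", "truck_at(t3,gate)"]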